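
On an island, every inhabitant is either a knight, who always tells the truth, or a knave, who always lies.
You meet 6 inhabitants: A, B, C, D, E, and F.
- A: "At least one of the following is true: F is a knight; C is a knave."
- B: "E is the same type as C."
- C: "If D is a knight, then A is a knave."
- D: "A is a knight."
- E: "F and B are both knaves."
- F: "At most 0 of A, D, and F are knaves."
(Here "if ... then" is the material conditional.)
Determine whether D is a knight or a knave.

D is a knight.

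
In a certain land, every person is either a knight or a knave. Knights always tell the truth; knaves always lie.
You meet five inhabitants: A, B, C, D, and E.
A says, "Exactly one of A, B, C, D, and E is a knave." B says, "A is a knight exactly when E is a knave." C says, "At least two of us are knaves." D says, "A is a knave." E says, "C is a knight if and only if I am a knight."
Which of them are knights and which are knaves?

A is a knave, B is a knave, C is a knight, D is a knight, and E is a knave.

A is a knave, so "exactly one of A, B, C, D, and E is a knave" must be False — and it is.
B is a knave, so "A is a knight exactly when E is a knave" must be False — and it is.
As a knight, C's statement "at least two of us are knaves" should be True; it is.
As a knight, D's statement "A is a knave" should be True; it is.
As a knave, E's statement "C is a knight if and only if I am a knight" should be False; it is.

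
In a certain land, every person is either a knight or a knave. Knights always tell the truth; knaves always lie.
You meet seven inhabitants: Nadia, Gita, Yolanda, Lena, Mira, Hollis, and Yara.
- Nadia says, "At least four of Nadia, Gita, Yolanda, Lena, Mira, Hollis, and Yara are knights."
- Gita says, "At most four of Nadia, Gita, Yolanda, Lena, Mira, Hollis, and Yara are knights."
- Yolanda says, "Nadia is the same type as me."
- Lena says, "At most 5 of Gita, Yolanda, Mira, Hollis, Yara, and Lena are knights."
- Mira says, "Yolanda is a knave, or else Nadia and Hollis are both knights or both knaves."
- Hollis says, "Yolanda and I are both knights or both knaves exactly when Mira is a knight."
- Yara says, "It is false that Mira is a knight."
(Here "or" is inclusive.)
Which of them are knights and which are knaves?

Nadia is a knight, and the claim "at least four of Nadia, Gita, Yolanda, Lena, Mira, Hollis, and Yara are knights" is indeed True.
Gita is a knave, and the claim "at most four of Nadia, Gita, Yolanda, Lena, Mira, Hollis, and Yara are knights" is indeed False.
Yolanda is a knight; "Nadia is the same type as me" is True, as required.
Lena (knight): "at most 5 of Gita, Yolanda, Mira, Hollis, Yara, and Lena are knights" — True. ✓
Mira is a knight; "Yolanda is a knave, or else Nadia and Hollis are both knights or both knaves" is True, as required.
Hollis is a knight; "Yolanda and I are both knights or both knaves exactly when Mira is a knight" is True, as required.
Yara is a knave, so "it is false that Mira is a knight" must be False — and it is.

Nadia is a knight, Gita is a knave, Yolanda is a knight, Lena is a knight, Mira is a knight, Hollis is a knight, and Yara is a knave.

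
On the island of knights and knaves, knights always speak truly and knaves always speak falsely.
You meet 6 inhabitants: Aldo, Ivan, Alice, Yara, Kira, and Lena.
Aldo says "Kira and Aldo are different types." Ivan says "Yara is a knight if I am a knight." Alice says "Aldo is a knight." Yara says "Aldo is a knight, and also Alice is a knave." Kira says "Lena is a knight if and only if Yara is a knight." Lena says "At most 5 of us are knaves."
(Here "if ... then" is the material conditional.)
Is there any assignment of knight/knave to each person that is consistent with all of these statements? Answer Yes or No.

Checking all 64 assignments, each has at least one speaker whose statement's truth value contradicts their type.

No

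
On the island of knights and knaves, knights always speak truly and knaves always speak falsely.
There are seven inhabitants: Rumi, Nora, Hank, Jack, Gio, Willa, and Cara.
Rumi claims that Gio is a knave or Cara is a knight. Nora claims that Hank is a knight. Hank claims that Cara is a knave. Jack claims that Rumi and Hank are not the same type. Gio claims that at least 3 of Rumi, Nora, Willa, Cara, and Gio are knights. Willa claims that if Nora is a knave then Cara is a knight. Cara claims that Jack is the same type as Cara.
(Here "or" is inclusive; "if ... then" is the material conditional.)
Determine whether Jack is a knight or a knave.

Jack is a knight.

Consistent assignments: {Rumi=knight, Nora=knave, Hank=knave, Jack=knight, Gio=knight, Willa=knight, Cara=knight}; {Rumi=knave, Nora=knight, Hank=knight, Jack=knight, Gio=knight, Willa=knight, Cara=knave}
In every consistent assignment, Jack is a knight.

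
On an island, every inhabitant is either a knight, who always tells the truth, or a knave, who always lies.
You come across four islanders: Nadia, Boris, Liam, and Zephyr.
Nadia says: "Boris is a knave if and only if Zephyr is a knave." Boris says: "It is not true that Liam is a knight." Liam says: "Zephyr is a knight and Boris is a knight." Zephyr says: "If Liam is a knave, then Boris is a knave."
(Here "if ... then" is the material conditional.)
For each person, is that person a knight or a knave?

Nadia is a knave, Boris is a knight, Liam is a knave, and Zephyr is a knave.

Suppose Nadia is a knight. Then Nadia's statement "Boris is a knave if and only if Zephyr is a knave" would have to be true. Checking the 8 ways to assign the others, none is consistent with every speaker.
(For instance, with Boris=knight, Liam=knave, Zephyr=knave, Nadia's claim "Boris is a knave if and only if Zephyr is a knave" comes out false where it would need to be true.)
So Nadia must be a knave, making "Boris is a knave if and only if Zephyr is a knave" false. Taking Nadia=knave, Boris=knight, Liam=knave, Zephyr=knave, each remaining statement checks out:
  Boris (knight): "it is not true that Liam is a knight" — true. ✓
  Liam (knave): "Zephyr is a knight and Boris is a knight" — false. ✓
  Zephyr (knave): "if Liam is a knave, then Boris is a knave" — false. ✓
This is the unique consistent assignment.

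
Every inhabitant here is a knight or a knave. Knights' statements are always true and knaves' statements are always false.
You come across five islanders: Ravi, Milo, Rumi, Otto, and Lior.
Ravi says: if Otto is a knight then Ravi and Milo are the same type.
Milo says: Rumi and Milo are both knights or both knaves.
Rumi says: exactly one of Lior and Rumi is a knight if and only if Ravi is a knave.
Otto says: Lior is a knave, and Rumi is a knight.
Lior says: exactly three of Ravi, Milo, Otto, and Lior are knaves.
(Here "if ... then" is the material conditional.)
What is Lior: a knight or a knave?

Lior is a knave.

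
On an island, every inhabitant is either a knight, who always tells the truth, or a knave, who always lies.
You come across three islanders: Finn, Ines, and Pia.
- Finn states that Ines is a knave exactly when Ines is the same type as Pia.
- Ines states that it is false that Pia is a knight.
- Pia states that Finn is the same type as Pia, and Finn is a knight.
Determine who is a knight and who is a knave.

Finn is a knight, Ines is a knight, and Pia is a knave.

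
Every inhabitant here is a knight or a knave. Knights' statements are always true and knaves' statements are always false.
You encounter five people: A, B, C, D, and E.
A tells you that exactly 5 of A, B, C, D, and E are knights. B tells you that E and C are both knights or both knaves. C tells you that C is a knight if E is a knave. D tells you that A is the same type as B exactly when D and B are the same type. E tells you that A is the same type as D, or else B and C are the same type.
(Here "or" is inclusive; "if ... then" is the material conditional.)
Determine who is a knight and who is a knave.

A is a knight, B is a knight, C is a knight, D is a knight, and E is a knight.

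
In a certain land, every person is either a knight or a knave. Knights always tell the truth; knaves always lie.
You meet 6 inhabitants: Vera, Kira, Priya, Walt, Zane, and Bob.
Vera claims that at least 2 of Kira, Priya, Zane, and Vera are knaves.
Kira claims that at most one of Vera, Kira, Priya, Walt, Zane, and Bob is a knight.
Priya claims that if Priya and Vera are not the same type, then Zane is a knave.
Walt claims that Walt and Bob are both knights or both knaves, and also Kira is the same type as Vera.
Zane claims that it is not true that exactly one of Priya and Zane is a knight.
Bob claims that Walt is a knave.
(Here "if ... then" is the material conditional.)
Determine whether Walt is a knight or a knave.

Walt is a knave.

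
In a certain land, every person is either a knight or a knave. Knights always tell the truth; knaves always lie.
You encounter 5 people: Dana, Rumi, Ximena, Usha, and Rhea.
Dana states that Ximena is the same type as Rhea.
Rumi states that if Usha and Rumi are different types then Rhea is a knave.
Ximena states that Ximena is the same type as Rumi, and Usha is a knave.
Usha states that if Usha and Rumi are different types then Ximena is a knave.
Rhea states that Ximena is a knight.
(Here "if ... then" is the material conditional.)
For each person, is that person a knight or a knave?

As a knight, Dana's statement "Ximena is the same type as Rhea" should be True; it is.
Rumi is a knight, so "if Usha and Rumi are different types then Rhea is a knave" must be True — and it is.
Ximena is a knave, so "Ximena is the same type as Rumi, and Usha is a knave" must be False — and it is.
As a knight, Usha's statement "if Usha and Rumi are different types then Ximena is a knave" should be True; it is.
Rhea is a knave, so "Ximena is a knight" must be False — and it is.

Knights: Dana, Rumi, and Usha. Knaves: Ximena and Rhea.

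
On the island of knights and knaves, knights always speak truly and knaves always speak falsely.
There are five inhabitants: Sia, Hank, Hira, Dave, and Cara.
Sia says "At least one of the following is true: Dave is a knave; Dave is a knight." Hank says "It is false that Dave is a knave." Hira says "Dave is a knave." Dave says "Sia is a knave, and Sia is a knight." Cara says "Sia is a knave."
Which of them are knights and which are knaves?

Sia is a knight, and the claim "at least one of the following is true: Dave is a knave; Dave is a knight" is indeed true.
Hank (knave): "it is false that Dave is a knave" — false. ✓
Hira is a knight; "Dave is a knave" is true, as required.
Dave is a knave, so "Sia is a knave, and Sia is a knight" must be false — and it is.
Cara (knave): "Sia is a knave" — false. ✓

Sia is a knight, Hank is a knave, Hira is a knight, Dave is a knave, and Cara is a knave.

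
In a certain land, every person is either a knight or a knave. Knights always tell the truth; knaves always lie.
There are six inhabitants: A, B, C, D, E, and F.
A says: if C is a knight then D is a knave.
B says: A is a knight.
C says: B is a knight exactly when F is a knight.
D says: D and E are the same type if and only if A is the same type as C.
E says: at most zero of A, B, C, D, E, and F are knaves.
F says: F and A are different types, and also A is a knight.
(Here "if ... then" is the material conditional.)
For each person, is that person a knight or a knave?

A is a knave, B is a knave, C is a knight, D is a knight, E is a knave, and F is a knave.

Since A is a knave, "if C is a knight then D is a knave" needs to be false, which holds.
As a knave, B's statement "A is a knight" should be false; it is.
C (knight): "B is a knight exactly when F is a knight" — True. ✓
D is a knight; "D and E are the same type if and only if A is the same type as C" is True, as required.
As a knave, E's statement "at most zero of A, B, C, D, E, and F are knaves" should be false; it is.
F is a knave, so "F and A are different types, and also A is a knight" must be false — and it is.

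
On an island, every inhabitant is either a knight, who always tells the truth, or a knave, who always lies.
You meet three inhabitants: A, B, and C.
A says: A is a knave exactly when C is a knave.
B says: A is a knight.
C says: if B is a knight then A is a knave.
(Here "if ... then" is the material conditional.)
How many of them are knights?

1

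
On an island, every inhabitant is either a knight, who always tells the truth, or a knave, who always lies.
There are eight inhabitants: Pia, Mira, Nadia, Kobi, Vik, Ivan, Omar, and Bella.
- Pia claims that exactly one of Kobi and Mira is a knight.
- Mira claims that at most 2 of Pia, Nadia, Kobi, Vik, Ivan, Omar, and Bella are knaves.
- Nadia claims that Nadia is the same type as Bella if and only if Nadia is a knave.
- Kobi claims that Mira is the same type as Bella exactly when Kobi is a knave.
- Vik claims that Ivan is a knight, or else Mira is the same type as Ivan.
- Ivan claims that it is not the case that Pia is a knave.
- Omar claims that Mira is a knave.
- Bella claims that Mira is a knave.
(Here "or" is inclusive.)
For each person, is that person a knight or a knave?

Pia is a knave, Mira is a knave, Nadia is a knave, Kobi is a knave, Vik is a knight, Ivan is a knave, Omar is a knight, and Bella is a knight.

Pia is a knave, so "exactly one of Kobi and Mira is a knight" must be false — and it is.
Mira is a knave, and the claim "at most 2 of Pia, Nadia, Kobi, Vik, Ivan, Omar, and Bella are knaves" is indeed false.
Nadia (knave): "Nadia is the same type as Bella if and only if Nadia is a knave" — false. ✓
As a knave, Kobi's statement "Mira is the same type as Bella exactly when Kobi is a knave" should be false; it is.
Vik (knight): "Ivan is a knight, or else Mira is the same type as Ivan" — true. ✓
Ivan is a knave, and the claim "it is not the case that Pia is a knave" is indeed false.
Since Omar is a knight, "Mira is a knave" needs to be true, which holds.
Bella is a knight; "Mira is a knave" is true, as required.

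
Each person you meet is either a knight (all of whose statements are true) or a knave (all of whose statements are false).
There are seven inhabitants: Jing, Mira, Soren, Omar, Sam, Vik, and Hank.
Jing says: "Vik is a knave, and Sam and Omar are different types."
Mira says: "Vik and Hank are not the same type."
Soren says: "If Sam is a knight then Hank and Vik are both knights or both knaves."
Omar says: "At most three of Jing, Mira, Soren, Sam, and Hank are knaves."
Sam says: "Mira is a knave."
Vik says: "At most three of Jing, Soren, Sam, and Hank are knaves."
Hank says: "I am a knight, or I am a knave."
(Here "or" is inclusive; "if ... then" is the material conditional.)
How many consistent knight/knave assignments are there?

Consistent assignments:
  Jing=knave, Mira=knave, Soren=knight, Omar=knight, Sam=knight, Vik=knight, Hank=knight

1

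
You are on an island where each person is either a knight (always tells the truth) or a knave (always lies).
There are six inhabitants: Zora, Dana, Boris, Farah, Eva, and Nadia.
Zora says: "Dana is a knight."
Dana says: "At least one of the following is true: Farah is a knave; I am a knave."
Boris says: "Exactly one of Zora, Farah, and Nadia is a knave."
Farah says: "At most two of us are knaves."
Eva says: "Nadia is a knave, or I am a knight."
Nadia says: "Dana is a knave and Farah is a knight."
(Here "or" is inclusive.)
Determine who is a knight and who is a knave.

Zora is a knight, Dana is a knight, Boris is a knave, Farah is a knave, Eva is a knight, and Nadia is a knave.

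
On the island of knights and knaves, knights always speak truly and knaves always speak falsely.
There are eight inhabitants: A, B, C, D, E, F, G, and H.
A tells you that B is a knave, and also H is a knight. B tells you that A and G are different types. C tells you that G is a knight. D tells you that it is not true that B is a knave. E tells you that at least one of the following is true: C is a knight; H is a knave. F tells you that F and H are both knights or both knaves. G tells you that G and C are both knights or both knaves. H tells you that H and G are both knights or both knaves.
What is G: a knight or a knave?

G is a knight.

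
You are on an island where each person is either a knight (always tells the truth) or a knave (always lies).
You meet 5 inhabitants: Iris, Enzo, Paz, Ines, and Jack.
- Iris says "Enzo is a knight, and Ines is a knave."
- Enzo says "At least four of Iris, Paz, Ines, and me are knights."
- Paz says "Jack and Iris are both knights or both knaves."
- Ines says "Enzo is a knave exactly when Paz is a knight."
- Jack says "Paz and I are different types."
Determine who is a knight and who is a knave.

Knights: Jack. Knaves: Iris, Enzo, Paz, and Ines.

As a knave, Iris's statement "Enzo is a knight, and Ines is a knave" should be False; it is.
Enzo is a knave, so "at least four of Iris, Paz, Ines, and me are knights" must be False — and it is.
Paz is a knave, so "Jack and Iris are both knights or both knaves" must be False — and it is.
Ines (knave): "Enzo is a knave exactly when Paz is a knight" — False. ✓
Jack is a knight, so "Paz and I are different types" must be True — and it is.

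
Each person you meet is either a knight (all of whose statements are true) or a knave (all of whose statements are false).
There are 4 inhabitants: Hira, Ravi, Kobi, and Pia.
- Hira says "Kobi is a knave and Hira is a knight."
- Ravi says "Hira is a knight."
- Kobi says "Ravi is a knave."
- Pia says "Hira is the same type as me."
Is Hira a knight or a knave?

Hira is a knight.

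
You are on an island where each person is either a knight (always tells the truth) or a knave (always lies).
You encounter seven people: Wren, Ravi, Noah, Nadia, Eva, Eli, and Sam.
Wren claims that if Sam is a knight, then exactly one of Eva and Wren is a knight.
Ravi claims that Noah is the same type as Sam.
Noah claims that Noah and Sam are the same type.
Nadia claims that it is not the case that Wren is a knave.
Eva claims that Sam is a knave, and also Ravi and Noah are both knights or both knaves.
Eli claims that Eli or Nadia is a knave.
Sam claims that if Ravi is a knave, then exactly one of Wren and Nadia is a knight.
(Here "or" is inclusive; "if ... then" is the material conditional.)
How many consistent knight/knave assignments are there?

1

Consistent assignments:
  Wren=knave, Ravi=knight, Noah=knight, Nadia=knave, Eva=knave, Eli=knight, Sam=knight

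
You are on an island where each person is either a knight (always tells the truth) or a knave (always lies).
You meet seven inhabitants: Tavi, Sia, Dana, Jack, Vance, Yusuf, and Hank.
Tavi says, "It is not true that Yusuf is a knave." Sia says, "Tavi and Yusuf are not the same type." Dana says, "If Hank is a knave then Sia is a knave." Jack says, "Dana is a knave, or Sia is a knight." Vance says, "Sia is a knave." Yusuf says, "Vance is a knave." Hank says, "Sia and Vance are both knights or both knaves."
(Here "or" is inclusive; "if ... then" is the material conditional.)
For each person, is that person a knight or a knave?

Tavi is a knave, Sia is a knave, Dana is a knight, Jack is a knave, Vance is a knight, Yusuf is a knave, and Hank is a knave.

Tavi is a knave, so "it is not true that Yusuf is a knave" must be False — and it is.
Sia is a knave, so "Tavi and Yusuf are not the same type" must be False — and it is.
As a knight, Dana's statement "if Hank is a knave then Sia is a knave" should be true; it is.
Jack (knave): "Dana is a knave, or Sia is a knight" — False. ✓
Vance is a knight, and the claim "Sia is a knave" is indeed true.
Yusuf is a knave, so "Vance is a knave" must be False — and it is.
As a knave, Hank's statement "Sia and Vance are both knights or both knaves" should be False; it is.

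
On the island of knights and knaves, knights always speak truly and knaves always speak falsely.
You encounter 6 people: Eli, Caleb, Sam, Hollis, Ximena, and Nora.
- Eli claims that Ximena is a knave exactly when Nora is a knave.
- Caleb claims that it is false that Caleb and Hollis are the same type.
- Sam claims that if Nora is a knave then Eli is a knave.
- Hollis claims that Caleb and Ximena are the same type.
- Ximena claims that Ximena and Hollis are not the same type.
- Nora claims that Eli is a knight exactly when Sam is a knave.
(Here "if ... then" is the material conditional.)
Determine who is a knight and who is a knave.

Knights: Caleb, Sam, and Nora. Knaves: Eli, Hollis, and Ximena.

As a knave, Eli's statement "Ximena is a knave exactly when Nora is a knave" should be false; it is.
Caleb is a knight, and the claim "it is false that Caleb and Hollis are the same type" is indeed true.
Sam is a knight, and the claim "if Nora is a knave then Eli is a knave" is indeed true.
Since Hollis is a knave, "Caleb and Ximena are the same type" needs to be false, which holds.
Since Ximena is a knave, "Ximena and Hollis are not the same type" needs to be false, which holds.
As a knight, Nora's statement "Eli is a knight exactly when Sam is a knave" should be true; it is.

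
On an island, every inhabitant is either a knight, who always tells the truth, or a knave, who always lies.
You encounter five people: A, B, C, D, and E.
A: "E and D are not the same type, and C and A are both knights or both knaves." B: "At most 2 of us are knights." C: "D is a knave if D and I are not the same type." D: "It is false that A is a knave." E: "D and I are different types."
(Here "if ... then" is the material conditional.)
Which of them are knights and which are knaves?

A is a knave, B is a knight, C is a knight, D is a knave, and E is a knave.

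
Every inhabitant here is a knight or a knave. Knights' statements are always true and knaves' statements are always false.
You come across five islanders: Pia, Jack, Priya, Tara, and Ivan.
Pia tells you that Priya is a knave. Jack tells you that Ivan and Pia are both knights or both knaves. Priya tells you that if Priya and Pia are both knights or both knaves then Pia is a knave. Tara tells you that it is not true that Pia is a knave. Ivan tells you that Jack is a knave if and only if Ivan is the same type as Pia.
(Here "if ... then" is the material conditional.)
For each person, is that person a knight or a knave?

Pia is a knave, so "Priya is a knave" must be False — and it is.
Jack (knight): "Ivan and Pia are both knights or both knaves" — true. ✓
Priya is a knight, and the claim "if Priya and Pia are both knights or both knaves then Pia is a knave" is indeed true.
As a knave, Tara's statement "it is not true that Pia is a knave" should be False; it is.
Ivan is a knave; "Jack is a knave if and only if Ivan is the same type as Pia" is False, as required.

Pia is a knave, Jack is a knight, Priya is a knight, Tara is a knave, and Ivan is a knave.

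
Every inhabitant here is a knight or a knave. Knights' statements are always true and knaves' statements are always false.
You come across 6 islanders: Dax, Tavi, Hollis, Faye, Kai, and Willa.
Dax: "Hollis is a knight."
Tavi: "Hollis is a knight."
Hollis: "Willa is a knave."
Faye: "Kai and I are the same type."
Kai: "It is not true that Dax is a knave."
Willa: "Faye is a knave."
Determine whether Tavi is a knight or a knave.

Tavi is a knight.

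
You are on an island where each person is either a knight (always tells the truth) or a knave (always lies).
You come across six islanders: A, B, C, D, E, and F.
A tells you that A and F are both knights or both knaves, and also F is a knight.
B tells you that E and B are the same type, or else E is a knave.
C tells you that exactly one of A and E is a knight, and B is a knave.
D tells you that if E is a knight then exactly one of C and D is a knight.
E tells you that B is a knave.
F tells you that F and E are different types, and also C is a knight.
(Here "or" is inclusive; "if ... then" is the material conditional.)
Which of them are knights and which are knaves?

As a knave, A's statement "A and F are both knights or both knaves, and also F is a knight" should be False; it is.
As a knight, B's statement "E and B are the same type, or else E is a knave" should be true; it is.
C is a knave, and the claim "exactly one of A and E is a knight, and B is a knave" is indeed False.
D is a knight; "if E is a knight then exactly one of C and D is a knight" is true, as required.
As a knave, E's statement "B is a knave" should be False; it is.
F (knave): "F and E are different types, and also C is a knight" — False. ✓

A is a knave, B is a knight, C is a knave, D is a knight, E is a knave, and F is a knave.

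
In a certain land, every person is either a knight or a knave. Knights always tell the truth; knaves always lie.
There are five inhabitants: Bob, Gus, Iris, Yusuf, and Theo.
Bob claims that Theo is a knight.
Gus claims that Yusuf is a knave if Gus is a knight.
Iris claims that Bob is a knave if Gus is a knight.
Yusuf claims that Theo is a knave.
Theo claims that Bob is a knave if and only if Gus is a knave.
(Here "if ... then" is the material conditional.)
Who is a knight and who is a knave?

Knights: Bob, Gus, and Theo. Knaves: Iris and Yusuf.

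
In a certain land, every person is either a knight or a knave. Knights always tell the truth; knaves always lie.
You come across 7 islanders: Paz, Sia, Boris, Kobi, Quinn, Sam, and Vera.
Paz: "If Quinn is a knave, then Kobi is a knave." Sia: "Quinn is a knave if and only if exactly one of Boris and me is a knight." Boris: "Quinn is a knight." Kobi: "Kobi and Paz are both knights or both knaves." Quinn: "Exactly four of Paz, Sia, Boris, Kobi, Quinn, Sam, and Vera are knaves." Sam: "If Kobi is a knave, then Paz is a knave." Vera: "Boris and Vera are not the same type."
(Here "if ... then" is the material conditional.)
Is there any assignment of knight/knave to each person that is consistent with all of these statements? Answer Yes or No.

Yes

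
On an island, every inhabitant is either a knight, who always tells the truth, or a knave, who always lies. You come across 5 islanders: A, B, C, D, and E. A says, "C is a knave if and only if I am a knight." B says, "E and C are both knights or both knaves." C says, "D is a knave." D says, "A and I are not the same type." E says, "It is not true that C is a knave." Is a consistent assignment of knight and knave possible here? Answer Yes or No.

Yes

One consistent assignment: A=knave, B=knight, C=knave, D=knight, E=knave.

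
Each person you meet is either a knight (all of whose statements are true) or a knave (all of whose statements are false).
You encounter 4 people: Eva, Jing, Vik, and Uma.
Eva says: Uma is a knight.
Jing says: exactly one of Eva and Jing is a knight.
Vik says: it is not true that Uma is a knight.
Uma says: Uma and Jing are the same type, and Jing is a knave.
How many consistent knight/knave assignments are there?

1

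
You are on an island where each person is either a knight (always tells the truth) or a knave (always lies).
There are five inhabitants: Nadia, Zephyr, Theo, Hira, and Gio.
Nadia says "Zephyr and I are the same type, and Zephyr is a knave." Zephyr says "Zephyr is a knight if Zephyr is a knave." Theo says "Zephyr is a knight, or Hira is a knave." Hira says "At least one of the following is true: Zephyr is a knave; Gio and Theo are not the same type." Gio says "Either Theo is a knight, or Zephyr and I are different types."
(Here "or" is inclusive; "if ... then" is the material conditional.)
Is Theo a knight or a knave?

Theo is a knight.

Consistent assignments: {Nadia=knave, Zephyr=knight, Theo=knight, Hira=knave, Gio=knight}
In every consistent assignment, Theo is a knight.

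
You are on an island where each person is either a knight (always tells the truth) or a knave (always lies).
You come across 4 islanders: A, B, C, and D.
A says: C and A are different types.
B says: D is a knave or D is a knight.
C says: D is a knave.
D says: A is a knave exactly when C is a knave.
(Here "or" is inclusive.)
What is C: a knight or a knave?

Consistent assignments: {A=knave, B=knight, C=knave, D=knight}
In every consistent assignment, C is a knave.

C is a knave.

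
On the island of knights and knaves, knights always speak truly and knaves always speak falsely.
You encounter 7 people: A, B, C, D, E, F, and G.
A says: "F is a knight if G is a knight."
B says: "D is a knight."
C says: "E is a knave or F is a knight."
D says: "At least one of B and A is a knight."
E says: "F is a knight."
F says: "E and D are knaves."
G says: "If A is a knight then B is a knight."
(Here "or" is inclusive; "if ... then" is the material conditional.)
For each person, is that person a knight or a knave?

A is a knave, B is a knight, C is a knight, D is a knight, E is a knave, F is a knave, and G is a knight.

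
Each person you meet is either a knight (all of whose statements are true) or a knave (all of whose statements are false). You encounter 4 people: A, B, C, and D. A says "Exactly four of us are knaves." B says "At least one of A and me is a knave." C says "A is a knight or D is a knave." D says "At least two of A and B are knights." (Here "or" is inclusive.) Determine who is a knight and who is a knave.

Suppose A is a knight. Then A's statement "exactly four of us are knaves" would have to be true. Checking the 8 ways to assign the others, none is consistent with every speaker.
(For instance, with B=knight, C=knight, D=knave, A's claim "exactly four of us are knaves" comes out false where it would need to be true.)
So A must be a knave, making "exactly four of us are knaves" false. Taking A=knave, B=knight, C=knight, D=knave, each remaining statement checks out:
  B (knight): "at least one of A and me is a knave" — true. ✓
  C (knight): "A is a knight or D is a knave" — true. ✓
  D (knave): "at least two of A and B are knights" — false. ✓
This is the unique consistent assignment.

A is a knave, B is a knight, C is a knight, and D is a knave.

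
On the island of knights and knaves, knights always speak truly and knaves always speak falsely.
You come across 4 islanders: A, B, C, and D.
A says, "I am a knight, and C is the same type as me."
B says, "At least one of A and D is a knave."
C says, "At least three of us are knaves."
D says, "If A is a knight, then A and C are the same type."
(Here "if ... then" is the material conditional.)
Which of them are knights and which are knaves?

A is a knave, B is a knight, C is a knave, and D is a knight.

As a knave, A's statement "I am a knight, and C is the same type as me" should be False; it is.
B is a knight, so "at least one of A and D is a knave" must be true — and it is.
As a knave, C's statement "at least three of us are knaves" should be False; it is.
Since D is a knight, "if A is a knight, then A and C are the same type" needs to be true, which holds.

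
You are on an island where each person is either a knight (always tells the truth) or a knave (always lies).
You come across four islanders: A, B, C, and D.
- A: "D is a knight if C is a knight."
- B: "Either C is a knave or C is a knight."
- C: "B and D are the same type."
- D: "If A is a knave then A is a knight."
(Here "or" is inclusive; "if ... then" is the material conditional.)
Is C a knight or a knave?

C is a knight.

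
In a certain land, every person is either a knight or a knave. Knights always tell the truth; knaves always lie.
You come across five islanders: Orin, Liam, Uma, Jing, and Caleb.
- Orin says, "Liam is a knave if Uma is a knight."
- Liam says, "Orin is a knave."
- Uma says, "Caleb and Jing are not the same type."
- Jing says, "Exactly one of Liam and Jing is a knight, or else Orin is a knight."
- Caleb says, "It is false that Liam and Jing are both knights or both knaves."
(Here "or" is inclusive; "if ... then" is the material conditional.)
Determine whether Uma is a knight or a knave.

Consistent assignments: {Orin=knight, Liam=knave, Uma=knave, Jing=knight, Caleb=knight}
In every consistent assignment, Uma is a knave.

Uma is a knave.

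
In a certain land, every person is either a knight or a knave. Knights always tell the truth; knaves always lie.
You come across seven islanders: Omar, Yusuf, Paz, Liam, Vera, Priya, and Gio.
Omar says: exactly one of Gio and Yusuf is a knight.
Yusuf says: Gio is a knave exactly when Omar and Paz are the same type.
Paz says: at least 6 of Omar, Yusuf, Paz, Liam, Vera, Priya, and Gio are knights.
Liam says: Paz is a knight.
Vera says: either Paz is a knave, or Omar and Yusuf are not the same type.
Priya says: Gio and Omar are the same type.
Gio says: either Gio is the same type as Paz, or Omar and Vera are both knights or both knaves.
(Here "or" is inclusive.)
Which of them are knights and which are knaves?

Omar is a knight, Yusuf is a knave, Paz is a knight, Liam is a knight, Vera is a knight, Priya is a knight, and Gio is a knight.

Omar (knight): "exactly one of Gio and Yusuf is a knight" — true. ✓
Yusuf (knave): "Gio is a knave exactly when Omar and Paz are the same type" — false. ✓
Paz is a knight, so "at least 6 of Omar, Yusuf, Paz, Liam, Vera, Priya, and Gio are knights" must be true — and it is.
As a knight, Liam's statement "Paz is a knight" should be true; it is.
Vera is a knight; "either Paz is a knave, or Omar and Yusuf are not the same type" is true, as required.
Priya (knight): "Gio and Omar are the same type" — true. ✓
Since Gio is a knight, "either Gio is the same type as Paz, or Omar and Vera are both knights or both knaves" needs to be true, which holds.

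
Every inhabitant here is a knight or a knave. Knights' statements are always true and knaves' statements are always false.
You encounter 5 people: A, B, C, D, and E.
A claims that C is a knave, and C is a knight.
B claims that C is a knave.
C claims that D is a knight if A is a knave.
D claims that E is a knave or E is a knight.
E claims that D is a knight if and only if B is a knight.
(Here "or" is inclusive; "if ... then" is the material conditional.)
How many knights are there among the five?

The unique consistent assignment is A=knave, B=knave, C=knight, D=knight, E=knave.
That has 2 knights.

2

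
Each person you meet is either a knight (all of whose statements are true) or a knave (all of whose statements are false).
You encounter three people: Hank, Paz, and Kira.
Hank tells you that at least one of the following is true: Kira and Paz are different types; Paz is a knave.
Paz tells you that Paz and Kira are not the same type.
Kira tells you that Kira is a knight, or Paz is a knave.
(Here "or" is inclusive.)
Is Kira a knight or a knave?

Kira is a knave.

Consistent assignments: {Hank=knight, Paz=knight, Kira=knave}
In every consistent assignment, Kira is a knave.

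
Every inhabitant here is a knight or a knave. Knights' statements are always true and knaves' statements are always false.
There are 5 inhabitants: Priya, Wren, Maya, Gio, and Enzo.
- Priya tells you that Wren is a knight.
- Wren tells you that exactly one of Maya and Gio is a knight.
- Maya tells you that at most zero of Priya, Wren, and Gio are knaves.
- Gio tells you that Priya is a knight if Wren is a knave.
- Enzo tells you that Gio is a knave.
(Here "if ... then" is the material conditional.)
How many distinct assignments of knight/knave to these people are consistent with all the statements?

1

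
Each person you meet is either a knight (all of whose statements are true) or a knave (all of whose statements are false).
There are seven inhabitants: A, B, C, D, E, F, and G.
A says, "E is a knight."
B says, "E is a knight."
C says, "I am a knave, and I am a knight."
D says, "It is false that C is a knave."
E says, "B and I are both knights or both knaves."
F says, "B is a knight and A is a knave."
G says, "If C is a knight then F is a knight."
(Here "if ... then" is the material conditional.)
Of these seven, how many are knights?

4

The unique consistent assignment is A=knight, B=knight, C=knave, D=knave, E=knight, F=knave, G=knight.
That has 4 knights.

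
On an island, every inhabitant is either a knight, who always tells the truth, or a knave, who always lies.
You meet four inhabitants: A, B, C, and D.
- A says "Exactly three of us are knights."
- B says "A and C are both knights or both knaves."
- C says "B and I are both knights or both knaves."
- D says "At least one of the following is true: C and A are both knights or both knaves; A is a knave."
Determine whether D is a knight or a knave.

D is a knight.

Consistent assignments: {A=knave, B=knight, C=knave, D=knight}
In every consistent assignment, D is a knight.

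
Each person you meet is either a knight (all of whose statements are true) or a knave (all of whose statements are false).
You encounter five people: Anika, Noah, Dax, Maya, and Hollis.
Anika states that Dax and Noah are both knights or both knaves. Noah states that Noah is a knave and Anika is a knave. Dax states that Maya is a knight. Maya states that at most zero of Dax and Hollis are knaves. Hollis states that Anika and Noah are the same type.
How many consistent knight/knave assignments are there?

1

Consistent assignments:
  Anika=knight, Noah=knave, Dax=knave, Maya=knave, Hollis=knave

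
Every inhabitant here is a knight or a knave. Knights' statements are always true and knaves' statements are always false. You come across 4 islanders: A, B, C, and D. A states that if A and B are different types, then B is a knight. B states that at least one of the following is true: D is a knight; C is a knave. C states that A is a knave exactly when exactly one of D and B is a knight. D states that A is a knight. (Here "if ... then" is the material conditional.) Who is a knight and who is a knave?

As a knight, A's statement "if A and B are different types, then B is a knight" should be true; it is.
B is a knight, and the claim "at least one of the following is true: D is a knight; C is a knave" is indeed true.
As a knight, C's statement "A is a knave exactly when exactly one of D and B is a knight" should be true; it is.
D is a knight; "A is a knight" is true, as required.

A is a knight, B is a knight, C is a knight, and D is a knight.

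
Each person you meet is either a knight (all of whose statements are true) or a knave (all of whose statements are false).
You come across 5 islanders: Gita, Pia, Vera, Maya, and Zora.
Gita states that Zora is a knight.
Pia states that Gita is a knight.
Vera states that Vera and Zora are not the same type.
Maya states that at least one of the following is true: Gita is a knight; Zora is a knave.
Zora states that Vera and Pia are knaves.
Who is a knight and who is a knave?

Knights: Vera and Maya. Knaves: Gita, Pia, and Zora.

Gita is a knave; "Zora is a knight" is False, as required.
Pia is a knave, so "Gita is a knight" must be False — and it is.
As a knight, Vera's statement "Vera and Zora are not the same type" should be True; it is.
Maya is a knight, so "at least one of the following is true: Gita is a knight; Zora is a knave" must be True — and it is.
Zora is a knave, and the claim "Vera and Pia are knaves" is indeed False.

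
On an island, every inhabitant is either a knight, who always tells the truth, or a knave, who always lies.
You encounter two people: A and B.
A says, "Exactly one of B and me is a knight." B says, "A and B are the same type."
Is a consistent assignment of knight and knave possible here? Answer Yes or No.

Yes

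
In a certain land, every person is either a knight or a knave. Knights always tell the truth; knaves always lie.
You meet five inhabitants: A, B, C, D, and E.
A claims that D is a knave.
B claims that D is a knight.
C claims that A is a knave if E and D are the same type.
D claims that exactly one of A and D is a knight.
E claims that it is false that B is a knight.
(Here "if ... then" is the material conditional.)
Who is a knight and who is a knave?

Suppose A is a knight. Then A's statement "D is a knave" would have to be true. Checking the 16 ways to assign the others, none is consistent with every speaker.
(For instance, with B=knight, C=knight, D=knight, E=knave, A's claim "D is a knave" comes out false where it would need to be true.)
So A must be a knave, making "D is a knave" false. Taking A=knave, B=knight, C=knight, D=knight, E=knave, each remaining statement checks out:
  B (knight): "D is a knight" — true. ✓
  C (knight): "A is a knave if E and D are the same type" — true. ✓
  D (knight): "exactly one of A and D is a knight" — true. ✓
  E (knave): "it is false that B is a knight" — false. ✓
This is the unique consistent assignment.

A is a knave, B is a knight, C is a knight, D is a knight, and E is a knave.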